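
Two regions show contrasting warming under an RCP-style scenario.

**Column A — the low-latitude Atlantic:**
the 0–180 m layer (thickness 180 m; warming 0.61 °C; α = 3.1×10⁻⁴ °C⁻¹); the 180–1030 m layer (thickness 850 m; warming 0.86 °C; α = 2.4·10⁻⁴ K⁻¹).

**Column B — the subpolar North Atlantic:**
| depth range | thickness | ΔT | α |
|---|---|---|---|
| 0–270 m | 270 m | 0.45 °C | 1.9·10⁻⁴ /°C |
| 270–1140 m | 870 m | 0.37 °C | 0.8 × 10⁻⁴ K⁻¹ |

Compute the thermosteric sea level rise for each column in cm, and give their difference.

A Layer 1: 3.1×10⁻⁴ × 0.61 × 180 = 0.034038 m
A 180–1030 m: 0.86 × 850 × 2.4×10⁻⁴ = 0.17544 m
A total: 0.209478 m
B 0–270 m: 270 × 1.9×10⁻⁴ × 0.45 = 0.023085 m
B 0.37 × 870 × 0.8×10⁻⁴ = 0.025752 m
B total: 0.048837 m
Difference: 0.209478 − 0.048837 = 0.160641 m

Δh_A ≈ 20.9 cm, Δh_B ≈ 4.88 cm; difference ≈ 16.1 cm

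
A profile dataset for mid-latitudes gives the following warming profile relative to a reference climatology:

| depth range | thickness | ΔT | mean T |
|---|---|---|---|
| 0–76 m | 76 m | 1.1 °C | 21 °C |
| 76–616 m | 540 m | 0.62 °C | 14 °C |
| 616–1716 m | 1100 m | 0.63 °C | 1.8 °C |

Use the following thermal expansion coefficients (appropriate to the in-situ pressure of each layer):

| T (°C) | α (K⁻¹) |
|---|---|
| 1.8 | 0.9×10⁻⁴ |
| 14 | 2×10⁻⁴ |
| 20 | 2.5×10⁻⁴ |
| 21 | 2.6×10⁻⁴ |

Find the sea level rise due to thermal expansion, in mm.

150 mm

Layer 1 at 21 °C → α = 2.6×10⁻⁴ K⁻¹
Layer 2 at 14 °C → α = 2×10⁻⁴ K⁻¹
Layer 3 at 1.8 °C → α = 0.9×10⁻⁴ K⁻¹
Layer 1: 1.1 × 76 × 2.6×10⁻⁴ = 0.021736 m
540 × 0.62 × 2×10⁻⁴ = 0.06696 m
Layer 3: 0.63 × 0.9×10⁻⁴ × 1100 = 0.06237 m
Δh = 0.021736 + 0.06696 + 0.06237 = 0.151066 m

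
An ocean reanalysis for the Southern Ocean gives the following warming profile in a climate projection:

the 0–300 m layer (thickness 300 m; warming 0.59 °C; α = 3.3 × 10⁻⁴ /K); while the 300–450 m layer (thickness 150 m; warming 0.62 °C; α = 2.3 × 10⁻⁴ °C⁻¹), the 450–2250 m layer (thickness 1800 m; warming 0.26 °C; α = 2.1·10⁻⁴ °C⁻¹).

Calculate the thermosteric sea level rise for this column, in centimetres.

about 18 cm

300 × 0.59 × 3.3×10⁻⁴ = 0.05841 m
Layer 2: 0.62 × 2.3×10⁻⁴ × 150 = 0.02139 m
450–2250 m: 2.1×10⁻⁴ × 0.26 × 1800 = 0.09828 m
Δh = 0.05841 + 0.02139 + 0.09828 = 0.17808 m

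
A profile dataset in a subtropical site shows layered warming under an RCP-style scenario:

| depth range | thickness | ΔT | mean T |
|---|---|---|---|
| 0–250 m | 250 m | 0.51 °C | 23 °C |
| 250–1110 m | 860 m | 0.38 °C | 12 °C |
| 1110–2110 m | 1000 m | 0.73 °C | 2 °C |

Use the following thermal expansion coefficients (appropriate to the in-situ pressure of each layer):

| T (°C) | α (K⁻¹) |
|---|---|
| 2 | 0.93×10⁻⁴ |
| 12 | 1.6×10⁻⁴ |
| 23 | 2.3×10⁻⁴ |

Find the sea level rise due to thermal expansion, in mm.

Layer 1 at 23 °C → α = 2.3×10⁻⁴ K⁻¹
Layer 2 at 12 °C → α = 1.6×10⁻⁴ K⁻¹
Layer 3 at 2 °C → α = 0.93×10⁻⁴ K⁻¹
0–250 m: 0.51 × 2.3×10⁻⁴ × 250 = 0.029325 m
250–1110 m: 860 × 0.38 × 1.6×10⁻⁴ = 0.052288 m
Layer 3: 0.93×10⁻⁴ × 0.73 × 1000 = 0.06789 m
Δh = 0.029325 + 0.052288 + 0.06789 = 0.149503 m ≈ 150 mm

Δh = 150 mm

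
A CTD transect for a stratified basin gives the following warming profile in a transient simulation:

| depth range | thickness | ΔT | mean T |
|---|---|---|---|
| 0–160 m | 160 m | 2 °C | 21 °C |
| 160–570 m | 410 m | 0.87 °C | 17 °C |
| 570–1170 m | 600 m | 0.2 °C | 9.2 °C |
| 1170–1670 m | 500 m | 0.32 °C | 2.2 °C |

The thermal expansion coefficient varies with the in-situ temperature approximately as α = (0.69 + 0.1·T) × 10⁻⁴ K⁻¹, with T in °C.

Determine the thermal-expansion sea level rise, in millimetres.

Layer 1: α = (0.69 + 0.1×21)×10⁻⁴ = 2.79×10⁻⁴ K⁻¹
Layer 2: α = (0.69 + 0.1×17)×10⁻⁴ = 2.39×10⁻⁴ K⁻¹
Layer 3: α = (0.69 + 0.1×9.2)×10⁻⁴ = 1.61×10⁻⁴ K⁻¹
Layer 4: α = (0.69 + 0.1×2.2)×10⁻⁴ = 0.91×10⁻⁴ K⁻¹
0–160 m: 2.79×10⁻⁴ × 2 × 160 = 0.08928 m
410 × 0.87 × 2.39×10⁻⁴ = 0.0852513 m
1.61×10⁻⁴ × 0.2 × 600 = 0.01932 m
Layer 4: 500 × 0.32 × 0.91×10⁻⁴ = 0.01456 m
Δh = 0.08928 + 0.0852513 + 0.01932 + 0.01456 = 0.2084113 m

208 mm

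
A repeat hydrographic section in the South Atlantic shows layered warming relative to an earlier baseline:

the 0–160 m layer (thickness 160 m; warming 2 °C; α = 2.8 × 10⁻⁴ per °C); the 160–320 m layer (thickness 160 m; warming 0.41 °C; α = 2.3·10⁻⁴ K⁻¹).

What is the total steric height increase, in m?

Layer 1: 2.8×10⁻⁴ × 2 × 160 = 0.08960 m
160–320 m: 2.3×10⁻⁴ × 160 × 0.41 = 0.015088 m
Δh = 0.08960 + 0.015088 = 0.104688 m ≈ 0.10 m

about 0.10 m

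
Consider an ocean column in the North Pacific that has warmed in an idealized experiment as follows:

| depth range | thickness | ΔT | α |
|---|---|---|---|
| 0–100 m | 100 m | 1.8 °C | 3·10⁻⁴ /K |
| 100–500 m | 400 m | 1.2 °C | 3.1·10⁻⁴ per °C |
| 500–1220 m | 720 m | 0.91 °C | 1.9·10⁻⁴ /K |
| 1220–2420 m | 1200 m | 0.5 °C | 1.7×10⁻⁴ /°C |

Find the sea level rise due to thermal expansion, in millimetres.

3×10⁻⁴ × 100 × 1.8 = 0.05400 m
Layer 2: 1.2 × 3.1×10⁻⁴ × 400 = 0.14880 m
1.9×10⁻⁴ × 0.91 × 720 = 0.124488 m
1220–2420 m: 1.7×10⁻⁴ × 0.5 × 1200 = 0.10200 m
Δh = 0.05400 + 0.14880 + 0.124488 + 0.10200 = 0.429288 m ≈ 429 mm

Δh ≈ 429 mm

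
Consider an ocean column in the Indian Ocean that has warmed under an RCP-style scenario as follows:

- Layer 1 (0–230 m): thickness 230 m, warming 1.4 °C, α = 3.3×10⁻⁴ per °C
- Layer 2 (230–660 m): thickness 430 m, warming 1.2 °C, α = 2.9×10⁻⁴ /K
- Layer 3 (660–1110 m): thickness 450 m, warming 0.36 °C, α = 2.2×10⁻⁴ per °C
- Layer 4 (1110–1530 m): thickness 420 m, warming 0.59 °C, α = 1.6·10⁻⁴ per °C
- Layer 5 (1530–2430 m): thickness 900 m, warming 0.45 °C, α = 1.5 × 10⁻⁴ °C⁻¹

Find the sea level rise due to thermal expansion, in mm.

Δh ≈ 392 mm

0–230 m: 1.4 × 3.3×10⁻⁴ × 230 = 0.10626 m
430 × 2.9×10⁻⁴ × 1.2 = 0.14964 m
Layer 3: 2.2×10⁻⁴ × 0.36 × 450 = 0.03564 m
Layer 4: 1.6×10⁻⁴ × 420 × 0.59 = 0.039648 m
Layer 5: 900 × 0.45 × 1.5×10⁻⁴ = 0.06075 m
Δh = 0.10626 + 0.14964 + 0.03564 + 0.039648 + 0.06075 = 0.391938 m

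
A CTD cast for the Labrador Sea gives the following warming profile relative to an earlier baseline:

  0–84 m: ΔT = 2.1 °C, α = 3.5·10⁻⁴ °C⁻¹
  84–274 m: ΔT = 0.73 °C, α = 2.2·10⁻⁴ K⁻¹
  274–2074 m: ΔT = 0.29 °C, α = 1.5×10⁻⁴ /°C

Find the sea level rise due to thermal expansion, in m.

3.5×10⁻⁴ × 84 × 2.1 = 0.06174 m
190 × 0.73 × 2.2×10⁻⁴ = 0.030514 m
274–2074 m: 1.5×10⁻⁴ × 1800 × 0.29 = 0.07830 m
Δh = 0.06174 + 0.030514 + 0.07830 = 0.170554 m

about 0.17 m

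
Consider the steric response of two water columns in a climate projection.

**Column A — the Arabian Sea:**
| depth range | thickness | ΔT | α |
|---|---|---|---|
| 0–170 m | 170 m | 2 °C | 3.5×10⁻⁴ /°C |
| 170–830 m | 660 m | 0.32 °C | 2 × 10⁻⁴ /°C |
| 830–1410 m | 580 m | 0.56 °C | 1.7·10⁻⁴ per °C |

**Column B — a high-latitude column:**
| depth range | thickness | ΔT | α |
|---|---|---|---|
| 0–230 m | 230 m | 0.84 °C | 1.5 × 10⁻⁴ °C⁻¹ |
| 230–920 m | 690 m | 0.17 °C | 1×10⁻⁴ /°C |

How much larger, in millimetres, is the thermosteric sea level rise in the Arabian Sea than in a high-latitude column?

Δh_A − Δh_B ≈ 176 mm

A 170 × 3.5×10⁻⁴ × 2 = 0.11900 m
A 2×10⁻⁴ × 660 × 0.32 = 0.04224 m
A Layer 3: 1.7×10⁻⁴ × 0.56 × 580 = 0.055216 m
A total: 0.216456 m
B 0–230 m: 0.84 × 1.5×10⁻⁴ × 230 = 0.02898 m
B 690 × 0.17 × 1×10⁻⁴ = 0.01173 m
B total: 0.04071 m
Difference: 0.216456 − 0.04071 = 0.175746 m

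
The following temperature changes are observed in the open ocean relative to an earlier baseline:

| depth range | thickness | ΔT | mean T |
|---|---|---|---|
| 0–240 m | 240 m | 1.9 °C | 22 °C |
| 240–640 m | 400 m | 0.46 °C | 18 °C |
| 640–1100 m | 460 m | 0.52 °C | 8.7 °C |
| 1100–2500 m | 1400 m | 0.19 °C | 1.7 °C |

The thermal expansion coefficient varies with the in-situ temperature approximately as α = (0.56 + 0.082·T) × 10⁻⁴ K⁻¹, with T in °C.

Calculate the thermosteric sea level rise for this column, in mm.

Layer 1: α = (0.56 + 0.082×22)×10⁻⁴ = 2.364×10⁻⁴ K⁻¹
Layer 2: α = (0.56 + 0.082×18)×10⁻⁴ = 2.036×10⁻⁴ K⁻¹
Layer 3: α = (0.56 + 0.082×8.7)×10⁻⁴ = 1.2734×10⁻⁴ K⁻¹
Layer 4: α = (0.56 + 0.082×1.7)×10⁻⁴ = 0.6994×10⁻⁴ K⁻¹
1.9 × 2.364×10⁻⁴ × 240 = 0.1077984 m
240–640 m: 2.036×10⁻⁴ × 400 × 0.46 = 0.0374624 m
0.52 × 1.2734×10⁻⁴ × 460 = 0.030459728 m
0.6994×10⁻⁴ × 1400 × 0.19 = 0.01860404 m
Δh = 0.1077984 + 0.0374624 + 0.030459728 + 0.01860404 = 0.194324568 m ≈ 194 mm

Δh ≈ 194 mm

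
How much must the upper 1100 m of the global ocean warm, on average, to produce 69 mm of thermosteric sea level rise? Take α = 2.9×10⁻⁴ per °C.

ΔT = Δh/(αH) = 0.069 / (2.9×10⁻⁴ × 1100) ≈ 0.2163 K

0.216 K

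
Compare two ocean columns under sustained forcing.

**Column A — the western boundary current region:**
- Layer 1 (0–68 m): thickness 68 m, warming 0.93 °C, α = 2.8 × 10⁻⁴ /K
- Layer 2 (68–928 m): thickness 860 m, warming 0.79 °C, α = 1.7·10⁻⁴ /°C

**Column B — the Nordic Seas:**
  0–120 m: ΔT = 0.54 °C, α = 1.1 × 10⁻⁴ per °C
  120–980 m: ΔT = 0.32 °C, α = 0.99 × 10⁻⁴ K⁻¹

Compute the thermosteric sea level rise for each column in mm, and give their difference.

Δh_A ≈ 133 mm, Δh_B ≈ 34.4 mm; difference ≈ 98.8 mm

A 0–68 m: 0.93 × 68 × 2.8×10⁻⁴ = 0.0177072 m
A 68–928 m: 0.79 × 1.7×10⁻⁴ × 860 = 0.115498 m
A total: 0.1332052 m
B 0.54 × 1.1×10⁻⁴ × 120 = 0.007128 m
B 860 × 0.99×10⁻⁴ × 0.32 = 0.0272448 m
B total: 0.0343728 m
Difference: 0.1332052 − 0.0343728 = 0.0988324 m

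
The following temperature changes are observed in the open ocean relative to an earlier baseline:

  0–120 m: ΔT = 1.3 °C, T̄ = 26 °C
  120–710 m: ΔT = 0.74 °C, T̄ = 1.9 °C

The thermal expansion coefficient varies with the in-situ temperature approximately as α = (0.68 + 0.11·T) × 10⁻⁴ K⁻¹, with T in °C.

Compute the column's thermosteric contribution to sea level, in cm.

9.4 cm of thermosteric rise

Layer 1: α = (0.68 + 0.11×26)×10⁻⁴ = 3.54×10⁻⁴ K⁻¹
Layer 2: α = (0.68 + 0.11×1.9)×10⁻⁴ = 0.889×10⁻⁴ K⁻¹
0–120 m: 3.54×10⁻⁴ × 120 × 1.3 = 0.055224 m
0.74 × 0.889×10⁻⁴ × 590 = 0.03881374 m
Δh = 0.055224 + 0.03881374 = 0.09403774 m ≈ 9.4 cm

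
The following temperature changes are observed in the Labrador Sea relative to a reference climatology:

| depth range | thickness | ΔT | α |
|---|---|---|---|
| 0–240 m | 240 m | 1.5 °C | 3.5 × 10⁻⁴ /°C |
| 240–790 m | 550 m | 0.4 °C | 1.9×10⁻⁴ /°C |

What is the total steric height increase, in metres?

0.168 m

0–240 m: 1.5 × 3.5×10⁻⁴ × 240 = 0.12600 m
240–790 m: 1.9×10⁻⁴ × 550 × 0.4 = 0.04180 m
Δh = 0.12600 + 0.04180 = 0.16780 m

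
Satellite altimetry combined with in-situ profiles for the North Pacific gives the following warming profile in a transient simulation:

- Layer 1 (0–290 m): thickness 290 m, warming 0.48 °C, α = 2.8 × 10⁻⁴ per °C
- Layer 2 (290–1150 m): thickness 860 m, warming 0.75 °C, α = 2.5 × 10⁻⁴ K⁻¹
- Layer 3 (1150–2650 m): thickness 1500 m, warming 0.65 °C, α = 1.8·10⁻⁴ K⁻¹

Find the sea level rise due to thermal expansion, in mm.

376 mm

Layer 1: 2.8×10⁻⁴ × 0.48 × 290 = 0.038976 m
290–1150 m: 860 × 0.75 × 2.5×10⁻⁴ = 0.16125 m
1150–2650 m: 1.8×10⁻⁴ × 1500 × 0.65 = 0.17550 m
Δh = 0.038976 + 0.16125 + 0.17550 = 0.375726 m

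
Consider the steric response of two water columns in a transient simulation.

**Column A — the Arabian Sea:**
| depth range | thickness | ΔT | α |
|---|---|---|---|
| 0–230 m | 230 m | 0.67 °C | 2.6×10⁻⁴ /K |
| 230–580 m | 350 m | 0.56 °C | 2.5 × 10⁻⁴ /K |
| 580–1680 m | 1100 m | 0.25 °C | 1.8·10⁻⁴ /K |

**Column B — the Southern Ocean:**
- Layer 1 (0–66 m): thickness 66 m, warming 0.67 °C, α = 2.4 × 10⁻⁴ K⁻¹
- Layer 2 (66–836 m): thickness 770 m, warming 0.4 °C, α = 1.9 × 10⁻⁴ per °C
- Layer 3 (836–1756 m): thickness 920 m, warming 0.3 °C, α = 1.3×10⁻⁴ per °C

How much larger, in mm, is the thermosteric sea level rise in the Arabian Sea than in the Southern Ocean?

33.6 mm

A 0–230 m: 0.67 × 2.6×10⁻⁴ × 230 = 0.040066 m
A 2.5×10⁻⁴ × 0.56 × 350 = 0.04900 m
A Layer 3: 1100 × 1.8×10⁻⁴ × 0.25 = 0.04950 m
A total: 0.138566 m
B 0.67 × 66 × 2.4×10⁻⁴ = 0.0106128 m
B 66–836 m: 0.4 × 770 × 1.9×10⁻⁴ = 0.05852 m
B 0.3 × 1.3×10⁻⁴ × 920 = 0.03588 m
B total: 0.1050128 m
Difference: 0.138566 − 0.1050128 = 0.0335532 m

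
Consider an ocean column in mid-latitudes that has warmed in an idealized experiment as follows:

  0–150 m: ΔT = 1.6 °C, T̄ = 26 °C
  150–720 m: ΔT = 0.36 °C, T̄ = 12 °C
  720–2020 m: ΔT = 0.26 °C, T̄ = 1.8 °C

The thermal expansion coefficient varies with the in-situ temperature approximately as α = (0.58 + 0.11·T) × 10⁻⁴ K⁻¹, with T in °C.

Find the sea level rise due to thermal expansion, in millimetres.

Layer 1: α = (0.58 + 0.11×26)×10⁻⁴ = 3.44×10⁻⁴ K⁻¹
Layer 2: α = (0.58 + 0.11×12)×10⁻⁴ = 1.9×10⁻⁴ K⁻¹
Layer 3: α = (0.58 + 0.11×1.8)×10⁻⁴ = 0.778×10⁻⁴ K⁻¹
0–150 m: 3.44×10⁻⁴ × 1.6 × 150 = 0.08256 m
570 × 1.9×10⁻⁴ × 0.36 = 0.038988 m
1300 × 0.26 × 0.778×10⁻⁴ = 0.0262964 m
Δh = 0.08256 + 0.038988 + 0.0262964 = 0.1478444 m

Δh ≈ 148 mm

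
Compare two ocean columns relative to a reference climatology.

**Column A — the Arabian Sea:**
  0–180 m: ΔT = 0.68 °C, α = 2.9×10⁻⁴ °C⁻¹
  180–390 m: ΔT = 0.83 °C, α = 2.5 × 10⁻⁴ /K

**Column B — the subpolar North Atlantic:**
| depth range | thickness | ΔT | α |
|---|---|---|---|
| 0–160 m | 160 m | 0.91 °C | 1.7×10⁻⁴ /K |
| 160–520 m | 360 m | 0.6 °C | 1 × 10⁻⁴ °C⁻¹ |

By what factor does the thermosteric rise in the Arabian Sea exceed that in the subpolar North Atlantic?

≈ 1.7×

A 0.68 × 180 × 2.9×10⁻⁴ = 0.035496 m
A Layer 2: 210 × 0.83 × 2.5×10⁻⁴ = 0.043575 m
A total: 0.079071 m
B 0–160 m: 0.91 × 1.7×10⁻⁴ × 160 = 0.024752 m
B Layer 2: 1×10⁻⁴ × 0.6 × 360 = 0.02160 m
B total: 0.046352 m
Ratio: 0.079071 / 0.046352 ≈ 1.706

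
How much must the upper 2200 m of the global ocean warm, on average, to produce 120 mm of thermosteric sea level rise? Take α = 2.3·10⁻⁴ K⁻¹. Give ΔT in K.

ΔT ≈ 0.24 K

ΔT = Δh/(αH) = 0.12 / (2.3×10⁻⁴ × 2200) ≈ 0.2372 K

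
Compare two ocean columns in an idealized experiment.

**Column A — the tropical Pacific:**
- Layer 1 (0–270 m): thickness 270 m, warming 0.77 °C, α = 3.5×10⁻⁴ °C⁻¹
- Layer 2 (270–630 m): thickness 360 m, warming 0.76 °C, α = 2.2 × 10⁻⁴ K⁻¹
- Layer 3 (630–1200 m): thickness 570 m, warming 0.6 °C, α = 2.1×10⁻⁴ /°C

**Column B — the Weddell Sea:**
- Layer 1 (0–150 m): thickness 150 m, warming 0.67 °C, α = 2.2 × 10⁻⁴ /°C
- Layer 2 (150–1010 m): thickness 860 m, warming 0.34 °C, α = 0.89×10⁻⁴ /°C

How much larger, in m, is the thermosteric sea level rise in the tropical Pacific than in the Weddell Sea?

A 0.77 × 3.5×10⁻⁴ × 270 = 0.072765 m
A 2.2×10⁻⁴ × 360 × 0.76 = 0.060192 m
A 630–1200 m: 0.6 × 570 × 2.1×10⁻⁴ = 0.07182 m
A total: 0.204777 m
B 0–150 m: 0.67 × 2.2×10⁻⁴ × 150 = 0.02211 m
B 150–1010 m: 860 × 0.89×10⁻⁴ × 0.34 = 0.0260236 m
B total: 0.0481336 m
Difference: 0.204777 − 0.0481336 = 0.1566434 m

0.16 m larger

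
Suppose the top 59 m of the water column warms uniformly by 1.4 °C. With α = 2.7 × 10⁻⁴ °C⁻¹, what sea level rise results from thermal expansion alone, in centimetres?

Δh ≈ 2.2 cm

Δh = αΔT·H = 2.7×10⁻⁴ × 1.4 × 59 = 0.022302 m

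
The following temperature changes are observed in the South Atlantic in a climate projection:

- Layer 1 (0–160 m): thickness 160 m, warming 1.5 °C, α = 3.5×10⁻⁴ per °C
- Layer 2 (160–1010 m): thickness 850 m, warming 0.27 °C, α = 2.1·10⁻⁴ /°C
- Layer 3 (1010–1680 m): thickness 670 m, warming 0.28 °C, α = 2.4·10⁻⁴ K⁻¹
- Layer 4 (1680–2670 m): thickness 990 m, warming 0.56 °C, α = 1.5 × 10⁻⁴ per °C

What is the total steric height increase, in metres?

0.260 m of thermosteric rise

Layer 1: 160 × 1.5 × 3.5×10⁻⁴ = 0.08400 m
Layer 2: 0.27 × 2.1×10⁻⁴ × 850 = 0.048195 m
Layer 3: 2.4×10⁻⁴ × 670 × 0.28 = 0.045024 m
Layer 4: 1.5×10⁻⁴ × 990 × 0.56 = 0.08316 m
Δh = 0.08400 + 0.048195 + 0.045024 + 0.08316 = 0.260379 m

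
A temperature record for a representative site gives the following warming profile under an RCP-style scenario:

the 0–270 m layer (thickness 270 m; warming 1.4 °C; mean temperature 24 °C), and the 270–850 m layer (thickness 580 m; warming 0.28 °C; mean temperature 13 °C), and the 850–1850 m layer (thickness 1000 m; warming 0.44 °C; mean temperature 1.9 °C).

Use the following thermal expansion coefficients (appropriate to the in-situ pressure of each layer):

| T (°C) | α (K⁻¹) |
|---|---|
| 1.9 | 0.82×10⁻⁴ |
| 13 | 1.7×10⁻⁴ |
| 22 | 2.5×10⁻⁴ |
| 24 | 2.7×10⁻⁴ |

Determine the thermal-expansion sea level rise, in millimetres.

Layer 1 at 24 °C → α = 2.7×10⁻⁴ K⁻¹
Layer 2 at 13 °C → α = 1.7×10⁻⁴ K⁻¹
Layer 3 at 1.9 °C → α = 0.82×10⁻⁴ K⁻¹
Layer 1: 1.4 × 270 × 2.7×10⁻⁴ = 0.10206 m
Layer 2: 1.7×10⁻⁴ × 0.28 × 580 = 0.027608 m
0.82×10⁻⁴ × 0.44 × 1000 = 0.03608 m
Δh = 0.10206 + 0.027608 + 0.03608 = 0.165748 m

166 mm of thermosteric rise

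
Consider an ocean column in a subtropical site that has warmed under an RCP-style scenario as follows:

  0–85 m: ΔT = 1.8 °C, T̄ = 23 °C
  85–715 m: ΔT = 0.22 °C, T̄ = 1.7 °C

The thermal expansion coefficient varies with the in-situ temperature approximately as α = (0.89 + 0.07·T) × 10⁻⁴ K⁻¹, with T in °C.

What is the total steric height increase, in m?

Layer 1: α = (0.89 + 0.07×23)×10⁻⁴ = 2.5×10⁻⁴ K⁻¹
Layer 2: α = (0.89 + 0.07×1.7)×10⁻⁴ = 1.009×10⁻⁴ K⁻¹
85 × 1.8 × 2.5×10⁻⁴ = 0.03825 m
85–715 m: 630 × 0.22 × 1.009×10⁻⁴ = 0.01398474 m
Δh = 0.03825 + 0.01398474 = 0.05223474 m

0.0522 m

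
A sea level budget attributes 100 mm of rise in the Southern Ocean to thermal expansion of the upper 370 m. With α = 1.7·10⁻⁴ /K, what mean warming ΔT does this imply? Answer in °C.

ΔT = Δh/(αH) = 0.1 / (1.7×10⁻⁴ × 370) ≈ 1.590 °C

1.59 °C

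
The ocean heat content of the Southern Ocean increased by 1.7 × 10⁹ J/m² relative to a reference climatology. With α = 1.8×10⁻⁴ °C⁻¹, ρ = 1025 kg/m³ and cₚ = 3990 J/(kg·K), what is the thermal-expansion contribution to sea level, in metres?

Δh = αQ/(ρcₚ) = 1.8×10⁻⁴ × 1.7×10⁹ / (1025 × 3990) ≈ 0.074821 m

0.0748 m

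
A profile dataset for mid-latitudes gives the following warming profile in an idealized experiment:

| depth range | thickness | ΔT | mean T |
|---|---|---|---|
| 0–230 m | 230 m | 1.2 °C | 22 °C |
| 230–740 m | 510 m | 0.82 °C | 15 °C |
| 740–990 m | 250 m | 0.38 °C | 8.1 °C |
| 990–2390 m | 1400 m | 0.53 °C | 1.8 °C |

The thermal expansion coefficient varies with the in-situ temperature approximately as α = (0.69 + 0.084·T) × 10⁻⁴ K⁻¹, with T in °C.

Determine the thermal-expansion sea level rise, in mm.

about 230 mm

Layer 1: α = (0.69 + 0.084×22)×10⁻⁴ = 2.538×10⁻⁴ K⁻¹
Layer 2: α = (0.69 + 0.084×15)×10⁻⁴ = 1.95×10⁻⁴ K⁻¹
Layer 3: α = (0.69 + 0.084×8.1)×10⁻⁴ = 1.3704×10⁻⁴ K⁻¹
Layer 4: α = (0.69 + 0.084×1.8)×10⁻⁴ = 0.8412×10⁻⁴ K⁻¹
2.538×10⁻⁴ × 1.2 × 230 = 0.0700488 m
1.95×10⁻⁴ × 0.82 × 510 = 0.081549 m
250 × 0.38 × 1.3704×10⁻⁴ = 0.0130188 m
Layer 4: 1400 × 0.53 × 0.8412×10⁻⁴ = 0.06241704 m
Δh = 0.0700488 + 0.081549 + 0.0130188 + 0.06241704 = 0.22703364 m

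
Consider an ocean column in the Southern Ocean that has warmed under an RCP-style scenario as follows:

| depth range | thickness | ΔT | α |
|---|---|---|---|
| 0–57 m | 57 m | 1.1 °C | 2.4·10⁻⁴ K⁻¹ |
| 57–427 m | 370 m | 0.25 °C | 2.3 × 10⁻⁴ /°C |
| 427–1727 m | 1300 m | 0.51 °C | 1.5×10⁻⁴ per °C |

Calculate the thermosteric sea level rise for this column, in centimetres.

14 cm

Layer 1: 1.1 × 57 × 2.4×10⁻⁴ = 0.015048 m
0.25 × 2.3×10⁻⁴ × 370 = 0.021275 m
Layer 3: 1.5×10⁻⁴ × 0.51 × 1300 = 0.09945 m
Δh = 0.015048 + 0.021275 + 0.09945 = 0.135773 m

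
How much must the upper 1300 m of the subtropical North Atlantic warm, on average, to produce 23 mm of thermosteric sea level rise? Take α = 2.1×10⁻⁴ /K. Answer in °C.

ΔT ≈ 0.084 °C

ΔT = Δh/(αH) = 0.023 / (2.1×10⁻⁴ × 1300) ≈ 0.08425 °C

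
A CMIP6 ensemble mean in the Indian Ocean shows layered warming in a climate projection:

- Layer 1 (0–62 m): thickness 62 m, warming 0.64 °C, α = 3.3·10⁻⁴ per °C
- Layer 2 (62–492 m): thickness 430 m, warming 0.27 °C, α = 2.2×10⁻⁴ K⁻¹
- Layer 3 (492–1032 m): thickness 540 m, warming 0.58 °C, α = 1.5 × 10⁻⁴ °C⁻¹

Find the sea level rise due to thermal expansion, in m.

3.3×10⁻⁴ × 62 × 0.64 = 0.0130944 m
62–492 m: 2.2×10⁻⁴ × 0.27 × 430 = 0.025542 m
Layer 3: 1.5×10⁻⁴ × 0.58 × 540 = 0.04698 m
Δh = 0.0130944 + 0.025542 + 0.04698 = 0.0856164 m

0.0856 m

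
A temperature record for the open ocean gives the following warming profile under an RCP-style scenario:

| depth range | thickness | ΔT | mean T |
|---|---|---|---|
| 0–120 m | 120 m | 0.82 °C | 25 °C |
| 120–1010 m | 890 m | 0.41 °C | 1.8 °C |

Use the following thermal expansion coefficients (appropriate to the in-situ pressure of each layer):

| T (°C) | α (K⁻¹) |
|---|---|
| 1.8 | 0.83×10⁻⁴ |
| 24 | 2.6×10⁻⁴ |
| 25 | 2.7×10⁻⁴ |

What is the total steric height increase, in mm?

Layer 1 at 25 °C → α = 2.7×10⁻⁴ K⁻¹
Layer 2 at 1.8 °C → α = 0.83×10⁻⁴ K⁻¹
Layer 1: 2.7×10⁻⁴ × 120 × 0.82 = 0.026568 m
0.41 × 0.83×10⁻⁴ × 890 = 0.0302867 m
Δh = 0.026568 + 0.0302867 = 0.0568547 m

Δh = 57 mm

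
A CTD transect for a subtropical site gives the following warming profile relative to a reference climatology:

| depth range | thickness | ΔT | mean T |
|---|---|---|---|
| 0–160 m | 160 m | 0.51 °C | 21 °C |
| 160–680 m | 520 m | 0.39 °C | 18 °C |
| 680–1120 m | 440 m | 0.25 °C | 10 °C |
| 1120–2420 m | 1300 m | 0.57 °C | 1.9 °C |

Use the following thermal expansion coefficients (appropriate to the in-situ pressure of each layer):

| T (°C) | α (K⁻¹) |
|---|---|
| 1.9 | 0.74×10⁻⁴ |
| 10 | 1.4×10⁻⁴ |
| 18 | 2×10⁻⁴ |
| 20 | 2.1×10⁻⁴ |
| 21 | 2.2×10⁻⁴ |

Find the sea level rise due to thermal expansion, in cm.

Layer 1 at 21 °C → α = 2.2×10⁻⁴ K⁻¹
Layer 2 at 18 °C → α = 2×10⁻⁴ K⁻¹
Layer 3 at 10 °C → α = 1.4×10⁻⁴ K⁻¹
Layer 4 at 1.9 °C → α = 0.74×10⁻⁴ K⁻¹
0.51 × 160 × 2.2×10⁻⁴ = 0.017952 m
Layer 2: 520 × 0.39 × 2×10⁻⁴ = 0.04056 m
440 × 0.25 × 1.4×10⁻⁴ = 0.01540 m
1300 × 0.74×10⁻⁴ × 0.57 = 0.054834 m
Δh = 0.017952 + 0.04056 + 0.01540 + 0.054834 = 0.128746 m ≈ 12.9 cm

Δh ≈ 12.9 cm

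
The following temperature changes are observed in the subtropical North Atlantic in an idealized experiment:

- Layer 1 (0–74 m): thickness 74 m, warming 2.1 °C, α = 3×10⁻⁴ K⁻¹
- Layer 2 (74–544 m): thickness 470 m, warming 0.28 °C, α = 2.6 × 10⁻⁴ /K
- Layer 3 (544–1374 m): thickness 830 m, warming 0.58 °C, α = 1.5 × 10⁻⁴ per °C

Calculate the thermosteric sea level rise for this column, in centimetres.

15.3 cm

2.1 × 74 × 3×10⁻⁴ = 0.04662 m
74–544 m: 0.28 × 470 × 2.6×10⁻⁴ = 0.034216 m
0.58 × 830 × 1.5×10⁻⁴ = 0.07221 m
Δh = 0.04662 + 0.034216 + 0.07221 = 0.153046 m ≈ 15.3 cm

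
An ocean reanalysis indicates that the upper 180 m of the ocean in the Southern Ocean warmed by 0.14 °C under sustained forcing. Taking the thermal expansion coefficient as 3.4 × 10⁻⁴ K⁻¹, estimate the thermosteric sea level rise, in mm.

Δh = αΔT·H = 3.4×10⁻⁴ × 0.14 × 180 = 0.008568 m

Δh ≈ 8.6 mm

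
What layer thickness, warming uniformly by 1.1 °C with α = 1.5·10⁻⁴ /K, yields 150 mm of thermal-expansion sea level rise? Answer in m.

about 910 m

H = Δh/(αΔT) = 0.15 / (1.5×10⁻⁴ × 1.1) ≈ 909.1 m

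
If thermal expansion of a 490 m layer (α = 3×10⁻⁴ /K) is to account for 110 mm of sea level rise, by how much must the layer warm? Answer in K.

ΔT = Δh/(αH) = 0.11 / (3×10⁻⁴ × 490) ≈ 0.7483 K

0.748 K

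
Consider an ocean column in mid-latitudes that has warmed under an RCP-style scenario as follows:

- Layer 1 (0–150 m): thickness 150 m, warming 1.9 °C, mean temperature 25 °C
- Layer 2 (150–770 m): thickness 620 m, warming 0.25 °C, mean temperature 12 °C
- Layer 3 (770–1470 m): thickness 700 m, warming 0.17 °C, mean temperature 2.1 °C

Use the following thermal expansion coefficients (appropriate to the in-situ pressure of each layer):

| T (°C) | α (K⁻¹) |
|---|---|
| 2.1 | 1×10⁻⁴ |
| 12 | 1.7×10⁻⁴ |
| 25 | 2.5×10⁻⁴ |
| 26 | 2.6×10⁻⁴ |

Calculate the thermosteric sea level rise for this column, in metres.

Δh = 0.110 m

Layer 1 at 25 °C → α = 2.5×10⁻⁴ K⁻¹
Layer 2 at 12 °C → α = 1.7×10⁻⁴ K⁻¹
Layer 3 at 2.1 °C → α = 1×10⁻⁴ K⁻¹
Layer 1: 150 × 1.9 × 2.5×10⁻⁴ = 0.07125 m
150–770 m: 1.7×10⁻⁴ × 620 × 0.25 = 0.02635 m
770–1470 m: 0.17 × 700 × 1×10⁻⁴ = 0.01190 m
Δh = 0.07125 + 0.02635 + 0.01190 = 0.10950 m ≈ 0.110 m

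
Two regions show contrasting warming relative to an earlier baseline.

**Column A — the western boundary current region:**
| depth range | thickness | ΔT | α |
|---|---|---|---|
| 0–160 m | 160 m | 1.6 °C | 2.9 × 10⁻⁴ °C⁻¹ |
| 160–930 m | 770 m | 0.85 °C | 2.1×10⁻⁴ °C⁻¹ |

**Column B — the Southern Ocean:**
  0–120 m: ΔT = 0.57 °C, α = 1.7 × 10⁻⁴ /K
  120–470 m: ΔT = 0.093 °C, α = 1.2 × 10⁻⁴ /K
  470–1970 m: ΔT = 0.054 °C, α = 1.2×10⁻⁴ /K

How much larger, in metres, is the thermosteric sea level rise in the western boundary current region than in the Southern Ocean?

A 2.9×10⁻⁴ × 1.6 × 160 = 0.07424 m
A 770 × 0.85 × 2.1×10⁻⁴ = 0.137445 m
A total: 0.211685 m
B Layer 1: 120 × 1.7×10⁻⁴ × 0.57 = 0.011628 m
B 0.093 × 350 × 1.2×10⁻⁴ = 0.003906 m
B 470–1970 m: 1.2×10⁻⁴ × 0.054 × 1500 = 0.00972 m
B total: 0.025254 m
Difference: 0.211685 − 0.025254 = 0.186431 m

0.19 m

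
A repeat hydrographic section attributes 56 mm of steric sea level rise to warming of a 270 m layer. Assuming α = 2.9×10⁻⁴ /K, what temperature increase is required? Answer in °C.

ΔT = Δh/(αH) = 0.056 / (2.9×10⁻⁴ × 270) ≈ 0.7152 °C

ΔT ≈ 0.72 °C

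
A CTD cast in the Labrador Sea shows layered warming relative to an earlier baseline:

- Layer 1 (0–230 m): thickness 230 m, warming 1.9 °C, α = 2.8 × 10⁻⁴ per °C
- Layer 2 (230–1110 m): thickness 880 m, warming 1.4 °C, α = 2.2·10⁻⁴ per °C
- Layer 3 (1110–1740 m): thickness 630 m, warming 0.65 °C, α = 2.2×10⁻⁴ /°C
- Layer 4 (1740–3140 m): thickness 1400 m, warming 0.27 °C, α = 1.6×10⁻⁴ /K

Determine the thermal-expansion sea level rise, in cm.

about 54.4 cm

0–230 m: 2.8×10⁻⁴ × 1.9 × 230 = 0.12236 m
230–1110 m: 880 × 2.2×10⁻⁴ × 1.4 = 0.27104 m
630 × 2.2×10⁻⁴ × 0.65 = 0.09009 m
Layer 4: 0.27 × 1400 × 1.6×10⁻⁴ = 0.06048 m
Δh = 0.12236 + 0.27104 + 0.09009 + 0.06048 = 0.54397 m ≈ 54.4 cm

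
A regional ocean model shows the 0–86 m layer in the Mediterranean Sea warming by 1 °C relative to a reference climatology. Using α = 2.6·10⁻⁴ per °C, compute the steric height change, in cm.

Δh = 2.2 cm

Δh = αΔT·H = 2.6×10⁻⁴ × 1 × 86 = 0.02236 m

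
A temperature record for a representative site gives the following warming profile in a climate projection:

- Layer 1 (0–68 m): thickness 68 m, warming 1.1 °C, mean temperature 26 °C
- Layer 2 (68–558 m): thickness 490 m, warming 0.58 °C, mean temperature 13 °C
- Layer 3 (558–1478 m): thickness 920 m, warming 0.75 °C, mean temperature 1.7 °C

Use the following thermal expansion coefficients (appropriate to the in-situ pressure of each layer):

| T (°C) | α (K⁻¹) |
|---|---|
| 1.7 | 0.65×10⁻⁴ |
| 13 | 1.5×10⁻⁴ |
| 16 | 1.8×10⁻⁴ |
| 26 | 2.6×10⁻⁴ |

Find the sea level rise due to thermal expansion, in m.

Layer 1 at 26 °C → α = 2.6×10⁻⁴ K⁻¹
Layer 2 at 13 °C → α = 1.5×10⁻⁴ K⁻¹
Layer 3 at 1.7 °C → α = 0.65×10⁻⁴ K⁻¹
0–68 m: 2.6×10⁻⁴ × 1.1 × 68 = 0.019448 m
Layer 2: 1.5×10⁻⁴ × 490 × 0.58 = 0.04263 m
558–1478 m: 0.75 × 0.65×10⁻⁴ × 920 = 0.04485 m
Δh = 0.019448 + 0.04263 + 0.04485 = 0.106928 m ≈ 0.107 m

Δh ≈ 0.107 m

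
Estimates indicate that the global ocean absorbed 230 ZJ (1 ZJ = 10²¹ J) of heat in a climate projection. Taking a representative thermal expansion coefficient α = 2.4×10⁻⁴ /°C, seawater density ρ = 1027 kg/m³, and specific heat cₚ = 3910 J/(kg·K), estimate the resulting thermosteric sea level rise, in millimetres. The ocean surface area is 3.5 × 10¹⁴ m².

39 mm of thermosteric rise

Per unit area: Q = 230×10²¹ / (3.5×10¹⁴) ≈ 6.571×10⁸ J/m²
Δh = αQ/(ρcₚ) = 2.4×10⁻⁴ × 6.571×10⁸ / (1027 × 3910) ≈ 0.039273 m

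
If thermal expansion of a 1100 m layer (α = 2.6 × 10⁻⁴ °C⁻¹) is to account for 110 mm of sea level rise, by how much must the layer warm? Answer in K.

ΔT = Δh/(αH) = 0.11 / (2.6×10⁻⁴ × 1100) ≈ 0.3846 K

about 0.38 K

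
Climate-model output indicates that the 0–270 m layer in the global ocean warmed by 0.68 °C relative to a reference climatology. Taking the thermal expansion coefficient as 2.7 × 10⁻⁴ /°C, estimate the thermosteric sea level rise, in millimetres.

Δh = αΔT·H = 2.7×10⁻⁴ × 0.68 × 270 = 0.049572 m

Δh ≈ 49.6 mm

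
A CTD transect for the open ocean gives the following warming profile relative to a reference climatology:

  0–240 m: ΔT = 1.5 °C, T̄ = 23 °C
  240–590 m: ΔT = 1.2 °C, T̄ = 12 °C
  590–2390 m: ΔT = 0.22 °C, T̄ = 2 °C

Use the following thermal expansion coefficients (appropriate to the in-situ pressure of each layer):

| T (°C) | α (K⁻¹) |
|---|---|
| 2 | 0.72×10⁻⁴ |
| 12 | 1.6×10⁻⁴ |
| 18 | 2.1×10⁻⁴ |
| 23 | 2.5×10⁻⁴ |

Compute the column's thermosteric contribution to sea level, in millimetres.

Layer 1 at 23 °C → α = 2.5×10⁻⁴ K⁻¹
Layer 2 at 12 °C → α = 1.6×10⁻⁴ K⁻¹
Layer 3 at 2 °C → α = 0.72×10⁻⁴ K⁻¹
Layer 1: 1.5 × 240 × 2.5×10⁻⁴ = 0.09000 m
Layer 2: 350 × 1.6×10⁻⁴ × 1.2 = 0.06720 m
590–2390 m: 0.22 × 0.72×10⁻⁴ × 1800 = 0.028512 m
Δh = 0.09000 + 0.06720 + 0.028512 = 0.185712 m

about 190 mm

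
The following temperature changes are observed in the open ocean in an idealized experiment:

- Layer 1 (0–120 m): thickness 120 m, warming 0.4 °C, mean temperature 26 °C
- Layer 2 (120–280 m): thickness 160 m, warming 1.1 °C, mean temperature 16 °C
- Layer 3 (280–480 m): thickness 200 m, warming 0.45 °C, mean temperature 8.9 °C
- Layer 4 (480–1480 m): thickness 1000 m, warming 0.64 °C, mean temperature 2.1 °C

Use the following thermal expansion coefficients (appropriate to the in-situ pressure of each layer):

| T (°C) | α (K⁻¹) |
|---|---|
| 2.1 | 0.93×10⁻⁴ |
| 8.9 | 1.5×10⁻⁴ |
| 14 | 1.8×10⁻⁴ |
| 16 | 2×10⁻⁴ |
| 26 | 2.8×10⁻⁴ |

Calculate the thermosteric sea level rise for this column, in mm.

about 120 mm

Layer 1 at 26 °C → α = 2.8×10⁻⁴ K⁻¹
Layer 2 at 16 °C → α = 2×10⁻⁴ K⁻¹
Layer 3 at 8.9 °C → α = 1.5×10⁻⁴ K⁻¹
Layer 4 at 2.1 °C → α = 0.93×10⁻⁴ K⁻¹
Layer 1: 120 × 2.8×10⁻⁴ × 0.4 = 0.01344 m
1.1 × 160 × 2×10⁻⁴ = 0.03520 m
280–480 m: 1.5×10⁻⁴ × 0.45 × 200 = 0.01350 m
Layer 4: 1000 × 0.93×10⁻⁴ × 0.64 = 0.05952 m
Δh = 0.01344 + 0.03520 + 0.01350 + 0.05952 = 0.12166 m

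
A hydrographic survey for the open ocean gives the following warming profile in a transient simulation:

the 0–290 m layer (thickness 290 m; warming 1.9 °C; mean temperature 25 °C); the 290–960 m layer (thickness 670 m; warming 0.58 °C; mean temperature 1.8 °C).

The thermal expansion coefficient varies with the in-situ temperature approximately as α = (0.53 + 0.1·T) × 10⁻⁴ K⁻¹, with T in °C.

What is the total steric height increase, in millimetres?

Layer 1: α = (0.53 + 0.1×25)×10⁻⁴ = 3.03×10⁻⁴ K⁻¹
Layer 2: α = (0.53 + 0.1×1.8)×10⁻⁴ = 0.71×10⁻⁴ K⁻¹
3.03×10⁻⁴ × 290 × 1.9 = 0.166953 m
Layer 2: 0.71×10⁻⁴ × 0.58 × 670 = 0.0275906 m
Δh = 0.166953 + 0.0275906 = 0.1945436 m ≈ 195 mm

Δh = 195 mm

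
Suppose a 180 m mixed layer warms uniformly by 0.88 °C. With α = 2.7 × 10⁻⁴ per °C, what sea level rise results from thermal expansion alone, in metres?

Δh = αΔT·H = 2.7×10⁻⁴ × 0.88 × 180 = 0.042768 m

0.0428 m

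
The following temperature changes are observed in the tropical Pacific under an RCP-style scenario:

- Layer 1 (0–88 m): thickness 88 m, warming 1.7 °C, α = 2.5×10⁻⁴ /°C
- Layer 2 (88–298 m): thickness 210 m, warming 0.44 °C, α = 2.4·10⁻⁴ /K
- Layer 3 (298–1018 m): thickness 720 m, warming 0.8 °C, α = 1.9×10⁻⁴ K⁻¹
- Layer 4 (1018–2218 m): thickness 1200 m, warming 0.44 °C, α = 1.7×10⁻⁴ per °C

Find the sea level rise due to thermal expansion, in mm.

about 259 mm

0–88 m: 88 × 2.5×10⁻⁴ × 1.7 = 0.03740 m
88–298 m: 2.4×10⁻⁴ × 0.44 × 210 = 0.022176 m
0.8 × 720 × 1.9×10⁻⁴ = 0.10944 m
1018–2218 m: 1.7×10⁻⁴ × 1200 × 0.44 = 0.08976 m
Δh = 0.03740 + 0.022176 + 0.10944 + 0.08976 = 0.258776 m ≈ 259 mm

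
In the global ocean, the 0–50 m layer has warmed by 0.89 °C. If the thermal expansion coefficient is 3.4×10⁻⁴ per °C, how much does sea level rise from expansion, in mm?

Δh = αΔT·H = 3.4×10⁻⁴ × 0.89 × 50 = 0.01513 m

15.1 mm of thermosteric rise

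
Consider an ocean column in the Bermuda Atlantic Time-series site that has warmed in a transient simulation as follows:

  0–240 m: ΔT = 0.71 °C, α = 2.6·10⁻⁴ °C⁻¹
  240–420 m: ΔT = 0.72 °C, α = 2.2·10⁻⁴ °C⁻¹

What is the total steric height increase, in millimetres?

about 72.8 mm

240 × 0.71 × 2.6×10⁻⁴ = 0.044304 m
240–420 m: 2.2×10⁻⁴ × 0.72 × 180 = 0.028512 m
Δh = 0.044304 + 0.028512 = 0.072816 m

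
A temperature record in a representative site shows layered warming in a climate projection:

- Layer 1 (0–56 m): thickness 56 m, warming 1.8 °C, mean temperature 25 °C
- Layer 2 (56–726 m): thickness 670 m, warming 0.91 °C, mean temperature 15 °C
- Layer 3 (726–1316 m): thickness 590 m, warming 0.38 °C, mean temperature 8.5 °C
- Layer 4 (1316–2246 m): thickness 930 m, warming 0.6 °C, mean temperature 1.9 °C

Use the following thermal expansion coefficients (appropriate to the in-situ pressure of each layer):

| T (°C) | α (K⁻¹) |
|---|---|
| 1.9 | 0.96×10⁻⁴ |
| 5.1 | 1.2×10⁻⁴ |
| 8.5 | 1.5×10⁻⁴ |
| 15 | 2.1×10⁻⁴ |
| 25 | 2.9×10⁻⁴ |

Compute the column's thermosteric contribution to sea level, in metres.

Δh ≈ 0.244 m

Layer 1 at 25 °C → α = 2.9×10⁻⁴ K⁻¹
Layer 2 at 15 °C → α = 2.1×10⁻⁴ K⁻¹
Layer 3 at 8.5 °C → α = 1.5×10⁻⁴ K⁻¹
Layer 4 at 1.9 °C → α = 0.96×10⁻⁴ K⁻¹
Layer 1: 2.9×10⁻⁴ × 56 × 1.8 = 0.029232 m
56–726 m: 0.91 × 670 × 2.1×10⁻⁴ = 0.128037 m
726–1316 m: 590 × 0.38 × 1.5×10⁻⁴ = 0.03363 m
1316–2246 m: 0.6 × 930 × 0.96×10⁻⁴ = 0.053568 m
Δh = 0.029232 + 0.128037 + 0.03363 + 0.053568 = 0.244467 m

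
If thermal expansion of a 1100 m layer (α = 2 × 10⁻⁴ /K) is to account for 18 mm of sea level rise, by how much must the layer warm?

about 0.0818 °C

ΔT = Δh/(αH) = 0.018 / (2×10⁻⁴ × 1100) ≈ 0.08182 °C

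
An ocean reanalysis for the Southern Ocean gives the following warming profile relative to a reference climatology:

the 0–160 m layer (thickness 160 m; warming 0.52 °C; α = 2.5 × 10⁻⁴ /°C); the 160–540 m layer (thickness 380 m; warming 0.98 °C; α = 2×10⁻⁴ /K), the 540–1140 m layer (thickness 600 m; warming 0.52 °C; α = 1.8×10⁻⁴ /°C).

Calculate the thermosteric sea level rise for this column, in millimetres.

151 mm of thermosteric rise

0–160 m: 160 × 2.5×10⁻⁴ × 0.52 = 0.02080 m
380 × 0.98 × 2×10⁻⁴ = 0.07448 m
540–1140 m: 600 × 1.8×10⁻⁴ × 0.52 = 0.05616 m
Δh = 0.02080 + 0.07448 + 0.05616 = 0.15144 m ≈ 151 mm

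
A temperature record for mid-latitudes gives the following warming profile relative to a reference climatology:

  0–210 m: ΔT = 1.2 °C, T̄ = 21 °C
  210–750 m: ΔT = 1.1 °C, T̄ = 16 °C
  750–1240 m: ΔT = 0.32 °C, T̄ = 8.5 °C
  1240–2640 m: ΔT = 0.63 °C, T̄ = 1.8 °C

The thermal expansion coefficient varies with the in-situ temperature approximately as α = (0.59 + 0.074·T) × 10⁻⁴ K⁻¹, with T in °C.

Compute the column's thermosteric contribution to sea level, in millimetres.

Layer 1: α = (0.59 + 0.074×21)×10⁻⁴ = 2.144×10⁻⁴ K⁻¹
Layer 2: α = (0.59 + 0.074×16)×10⁻⁴ = 1.774×10⁻⁴ K⁻¹
Layer 3: α = (0.59 + 0.074×8.5)×10⁻⁴ = 1.219×10⁻⁴ K⁻¹
Layer 4: α = (0.59 + 0.074×1.8)×10⁻⁴ = 0.7232×10⁻⁴ K⁻¹
Layer 1: 1.2 × 2.144×10⁻⁴ × 210 = 0.0540288 m
210–750 m: 1.774×10⁻⁴ × 540 × 1.1 = 0.1053756 m
0.32 × 490 × 1.219×10⁻⁴ = 0.01911392 m
1240–2640 m: 0.7232×10⁻⁴ × 1400 × 0.63 = 0.06378624 m
Δh = 0.0540288 + 0.1053756 + 0.01911392 + 0.06378624 = 0.24230456 m

about 242 mm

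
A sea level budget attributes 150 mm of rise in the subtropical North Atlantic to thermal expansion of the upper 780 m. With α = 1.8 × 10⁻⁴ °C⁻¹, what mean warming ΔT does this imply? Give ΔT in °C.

ΔT ≈ 1.07 °C

ΔT = Δh/(αH) = 0.15 / (1.8×10⁻⁴ × 780) ≈ 1.068 °C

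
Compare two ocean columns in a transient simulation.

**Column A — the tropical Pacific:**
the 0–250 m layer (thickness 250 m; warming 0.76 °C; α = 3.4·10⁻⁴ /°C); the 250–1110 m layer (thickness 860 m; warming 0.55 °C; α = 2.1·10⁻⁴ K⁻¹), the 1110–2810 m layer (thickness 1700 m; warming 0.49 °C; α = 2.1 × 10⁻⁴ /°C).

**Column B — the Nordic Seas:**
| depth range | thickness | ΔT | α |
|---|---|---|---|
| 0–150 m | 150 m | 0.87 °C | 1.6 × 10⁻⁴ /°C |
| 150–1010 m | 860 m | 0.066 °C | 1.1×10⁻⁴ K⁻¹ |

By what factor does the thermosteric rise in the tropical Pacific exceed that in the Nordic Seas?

≈ 12.5×

A 0–250 m: 0.76 × 250 × 3.4×10⁻⁴ = 0.06460 m
A Layer 2: 2.1×10⁻⁴ × 0.55 × 860 = 0.09933 m
A Layer 3: 1700 × 0.49 × 2.1×10⁻⁴ = 0.17493 m
A total: 0.33886 m
B 150 × 0.87 × 1.6×10⁻⁴ = 0.02088 m
B Layer 2: 860 × 0.066 × 1.1×10⁻⁴ = 0.0062436 m
B total: 0.0271236 m
Ratio: 0.33886 / 0.0271236 ≈ 12.49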